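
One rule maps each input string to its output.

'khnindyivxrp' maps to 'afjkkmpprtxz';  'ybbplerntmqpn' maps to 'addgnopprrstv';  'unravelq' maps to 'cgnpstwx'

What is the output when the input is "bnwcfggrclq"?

deehiinpsty

The rule is to shift every letter 2 places forward in the alphabet (wrapping around), then sort the characters into alphabetical order.
On "bnwcfggrclq": the first step gives "dpyehiitens", and the second then gives "deehiinpsty".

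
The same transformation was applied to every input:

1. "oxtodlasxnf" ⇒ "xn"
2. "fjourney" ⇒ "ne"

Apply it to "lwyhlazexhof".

ho

What's happening: move the last 3 characters to the front (rotate right by 3), then keep only the first 2 characters.
On "lwyhlazexhof": the first step gives "hoflwyhlazex", and the second then gives "ho".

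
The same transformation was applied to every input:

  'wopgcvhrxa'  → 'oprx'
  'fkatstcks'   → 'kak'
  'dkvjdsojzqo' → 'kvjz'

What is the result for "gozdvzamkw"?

ozmk

Each output is the input with this applied: swap each adjacent pair of characters (1↔2, 3↔4, ...), then keep one character in every 3, starting at position 1 (positions 1st, 4th, 7th, ...).
"gozdvzamkw" → "ogdzzvmawk" → "ozmk".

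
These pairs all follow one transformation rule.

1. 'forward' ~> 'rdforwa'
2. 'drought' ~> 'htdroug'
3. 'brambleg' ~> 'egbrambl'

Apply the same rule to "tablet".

ettabl

Each output is the input with this applied: move the last 2 characters to the front (rotate right by 2).
Doing the same to "tablet": "ettabl".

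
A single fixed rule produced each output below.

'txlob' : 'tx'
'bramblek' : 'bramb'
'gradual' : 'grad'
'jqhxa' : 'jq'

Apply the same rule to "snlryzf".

snlr

Rule — delete the last 3 characters.
So "snlryzf" becomes "snlr".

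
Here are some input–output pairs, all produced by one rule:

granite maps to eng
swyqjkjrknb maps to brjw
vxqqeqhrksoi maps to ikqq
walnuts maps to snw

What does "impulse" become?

eui

The transformation: reverse the string, then keep one character in every 3, starting at position 1 (positions 1st, 4th, 7th, ...).
For "impulse", step one produces "eslupmi"; step two turns that into "eui".
(Check on "vxqqeqhrksoi": → "ioskrhqeqqxv" → "ikqq" ✓)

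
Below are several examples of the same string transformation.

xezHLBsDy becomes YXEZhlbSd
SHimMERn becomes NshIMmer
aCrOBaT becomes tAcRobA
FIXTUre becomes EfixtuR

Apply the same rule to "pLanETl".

LPlANet

Rule — flip the case of every letter, then move the last character to the front.
On "pLanETl": the first step gives "PlANetL", and the second then gives "LPlANet".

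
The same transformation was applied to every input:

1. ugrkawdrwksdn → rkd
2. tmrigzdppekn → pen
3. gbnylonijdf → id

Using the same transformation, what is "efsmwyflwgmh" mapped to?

The transformation: keep every other character starting from the second (positions 2nd, 4th, 6th, ...), then delete the first 3 characters.
Working it through for "efsmwyflwgmh": intermediate "fmylgh", final "lgh".
(Check on "tmrigzdppekn": → "mizpen" → "pen" ✓)

lgh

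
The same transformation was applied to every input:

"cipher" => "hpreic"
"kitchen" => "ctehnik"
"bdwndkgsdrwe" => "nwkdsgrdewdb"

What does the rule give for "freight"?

iehgtrf

In each case the input is transformed by: swap each adjacent pair of characters (1↔2, 3↔4, ...), then move the first 2 characters to the end (rotate left by 2).
For "freight", step one produces "rfiehgt"; step two turns that into "iehgtrf".
(Check on "cipher": → "ichpre" → "hpreic" ✓)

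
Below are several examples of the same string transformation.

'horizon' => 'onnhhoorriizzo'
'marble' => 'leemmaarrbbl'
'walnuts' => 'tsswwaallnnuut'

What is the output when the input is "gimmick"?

Rule — double every character, then move the last 3 characters to the front (rotate right by 3).
Applying both steps to "gimmick": "ggiimmmmiicckk", then "ckkggiimmmmiic".

ckkggiimmmmiic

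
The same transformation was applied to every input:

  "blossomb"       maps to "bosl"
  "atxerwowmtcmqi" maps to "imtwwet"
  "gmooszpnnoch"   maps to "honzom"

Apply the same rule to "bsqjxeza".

What's happening: reverse the string, then keep every other character starting from the first (positions 1st, 3rd, 5th, ...).
"bsqjxeza" → "azexjqsb" → "aejs".

aejs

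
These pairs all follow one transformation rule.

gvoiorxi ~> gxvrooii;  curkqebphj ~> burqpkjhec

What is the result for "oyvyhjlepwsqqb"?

Each output is the input with this applied: sort the characters into reverse alphabetical order, then move the last character to the front.
Starting from "oyvyhjlepwsqqb": after the first operation, "yywvsqqpoljheb"; after the second, "byywvsqqpoljhe".

byywvsqqpoljhe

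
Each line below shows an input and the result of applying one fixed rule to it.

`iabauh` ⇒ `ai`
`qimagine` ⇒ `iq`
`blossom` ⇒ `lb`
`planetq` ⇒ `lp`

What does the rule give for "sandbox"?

The pattern: swap each adjacent pair of characters (1↔2, 3↔4, ...), then keep only the first 2 characters.
On "sandbox": the first step gives "asdnobx", and the second then gives "as".

as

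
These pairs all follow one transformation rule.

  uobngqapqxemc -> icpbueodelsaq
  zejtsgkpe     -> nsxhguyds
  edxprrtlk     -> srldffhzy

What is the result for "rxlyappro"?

flzmoddfc

The pattern: shift every letter 12 places backward in the alphabet (wrapping around).
So "rxlyappro" becomes "flzmoddfc".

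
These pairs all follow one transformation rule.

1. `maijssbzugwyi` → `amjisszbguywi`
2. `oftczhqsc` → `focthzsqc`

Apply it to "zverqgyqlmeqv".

vzregqqymlqev

Each output is the input with this applied: swap each adjacent pair of characters (1↔2, 3↔4, ...).
Applying that to "zverqgyqlmeqv" gives "vzregqqymlqev".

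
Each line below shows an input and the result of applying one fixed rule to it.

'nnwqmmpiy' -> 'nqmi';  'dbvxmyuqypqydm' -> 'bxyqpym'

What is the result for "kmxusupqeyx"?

Each output is the input with this applied: keep every other character starting from the second (positions 2nd, 4th, 6th, ...).
So "kmxusupqeyx" becomes "muuqy".

muuqy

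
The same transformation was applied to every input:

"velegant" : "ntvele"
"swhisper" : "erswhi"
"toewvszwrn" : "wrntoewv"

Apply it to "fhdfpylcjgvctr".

gvctrfhdfpyl

In each case the input is transformed by: swap the front and back halves of the string, then delete the first 2 characters.
So "fhdfpylcjgvctr" becomes "gvctrfhdfpyl".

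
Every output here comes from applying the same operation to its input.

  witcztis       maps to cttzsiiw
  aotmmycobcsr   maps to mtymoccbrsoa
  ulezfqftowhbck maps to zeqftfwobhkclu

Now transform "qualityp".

latipyuq

Looking at the pairs, the operation is to move the first 2 characters to the end (rotate left by 2), then swap each adjacent pair of characters (1↔2, 3↔4, ...).
"qualityp" → "latipyuq".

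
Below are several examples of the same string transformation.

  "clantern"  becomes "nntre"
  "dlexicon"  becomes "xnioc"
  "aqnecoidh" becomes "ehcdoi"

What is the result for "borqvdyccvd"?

qdvvdcyc

What's happening: delete the first 3 characters, then take characters alternately from the front and the back (1st, last, 2nd, 2nd-last, ...).
Working it through for "borqvdyccvd": intermediate "qvdyccvd", final "qdvvdcyc".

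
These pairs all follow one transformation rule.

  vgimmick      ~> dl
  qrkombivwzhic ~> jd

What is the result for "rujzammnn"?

What's happening: shift every letter 1 place forward in the alphabet (wrapping around), then keep only the last 2 characters.
On "rujzammnn" that produces "oo".

oo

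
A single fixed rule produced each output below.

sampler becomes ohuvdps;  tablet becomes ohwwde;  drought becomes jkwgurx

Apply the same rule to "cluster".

The transformation: shift every letter 3 places forward in the alphabet (wrapping around), then move the last 3 characters to the front (rotate right by 3).
Doing the same to "cluster": "whufoxv".

whufoxv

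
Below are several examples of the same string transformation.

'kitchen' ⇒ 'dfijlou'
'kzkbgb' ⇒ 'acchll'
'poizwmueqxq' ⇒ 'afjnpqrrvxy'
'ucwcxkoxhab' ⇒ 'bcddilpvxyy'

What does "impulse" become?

fjmnqtv

The pattern: shift every letter 1 place forward in the alphabet (wrapping around), then sort the characters into alphabetical order.
"impulse" → "fjmnqtv".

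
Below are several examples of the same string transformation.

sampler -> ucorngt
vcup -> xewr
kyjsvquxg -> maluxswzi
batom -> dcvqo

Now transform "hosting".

jquvkpi

Rule — shift every letter 2 places forward in the alphabet (wrapping around).
So "hosting" becomes "jquvkpi".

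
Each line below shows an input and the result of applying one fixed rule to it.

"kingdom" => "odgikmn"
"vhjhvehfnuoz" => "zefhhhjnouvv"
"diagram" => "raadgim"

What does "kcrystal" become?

yacklrst

Looking at the pairs, the operation is to sort the characters into alphabetical order, then move the last character to the front.
"kcrystal" → "acklrsty" → "yacklrst".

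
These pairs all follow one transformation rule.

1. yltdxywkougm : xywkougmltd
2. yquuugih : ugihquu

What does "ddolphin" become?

Each output is the input with this applied: delete the first character, then move the first 3 characters to the end (rotate left by 3).
Starting from "ddolphin": after the first operation, "dolphin"; after the second, "phindol".

phindol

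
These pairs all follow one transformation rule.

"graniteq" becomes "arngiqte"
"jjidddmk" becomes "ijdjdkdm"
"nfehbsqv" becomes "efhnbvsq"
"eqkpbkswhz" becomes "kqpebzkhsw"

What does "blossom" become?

olsbsmo

In each case the input is transformed by: move the first 2 characters to the end (rotate left by 2), then take characters alternately from the front and the back (1st, last, 2nd, 2nd-last, ...).
Starting from "blossom": after the first operation, "ossombl"; after the second, "olsbsmo".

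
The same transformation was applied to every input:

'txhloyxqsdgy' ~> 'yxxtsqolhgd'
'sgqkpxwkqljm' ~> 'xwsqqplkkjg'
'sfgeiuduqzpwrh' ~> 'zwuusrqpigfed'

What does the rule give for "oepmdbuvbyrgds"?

yvurpomgeddbb

What's happening: delete the last character, then sort the characters into reverse alphabetical order.
On "oepmdbuvbyrgds": the first step gives "oepmdbuvbyrgd", and the second then gives "yvurpomgeddbb".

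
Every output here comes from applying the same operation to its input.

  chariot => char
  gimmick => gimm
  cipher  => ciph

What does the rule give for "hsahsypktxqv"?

Looking at the pairs, the operation is to keep only the first 4 characters.
So "hsahsypktxqv" becomes "hsah".

hsah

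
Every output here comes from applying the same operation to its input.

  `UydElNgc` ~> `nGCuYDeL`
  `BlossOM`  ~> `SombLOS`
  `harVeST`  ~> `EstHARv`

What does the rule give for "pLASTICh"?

icHPlast

What's happening: move the last 3 characters to the front (rotate right by 3), then flip the case of every letter.
For "pLASTICh" the result is "icHPlast".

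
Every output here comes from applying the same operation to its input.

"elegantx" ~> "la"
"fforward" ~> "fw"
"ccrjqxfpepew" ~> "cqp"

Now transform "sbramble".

bm

In each case the input is transformed by: keep one character in every 3, starting at position 2 (positions 2nd, 5th, 8th, ...), then delete the last character.
On "sbramble": the first step gives "bme", and the second then gives "bm".
(Check on "elegantx": → "lax" → "la" ✓)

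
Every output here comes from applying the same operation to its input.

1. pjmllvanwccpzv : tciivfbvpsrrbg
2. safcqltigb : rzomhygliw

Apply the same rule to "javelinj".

Rule — swap the front and back halves of the string, then shift every letter 6 places forward in the alphabet (wrapping around).
For "javelinj" the result is "rotppgbk".
(Check on "safcqltigb": → "ltigbsafcq" → "rzomhygliw" ✓)

rotppgbk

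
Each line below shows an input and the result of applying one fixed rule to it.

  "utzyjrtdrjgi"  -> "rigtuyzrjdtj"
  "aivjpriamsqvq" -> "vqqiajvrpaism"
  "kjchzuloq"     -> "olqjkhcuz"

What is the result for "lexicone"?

Rule — swap each adjacent pair of characters (1↔2, 3↔4, ...), then move the last 3 characters to the front (rotate right by 3).
"lexicone" → "cenelixo".

cenelixo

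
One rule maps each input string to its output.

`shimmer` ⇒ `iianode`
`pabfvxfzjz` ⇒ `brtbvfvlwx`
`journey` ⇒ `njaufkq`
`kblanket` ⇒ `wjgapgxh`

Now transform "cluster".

What's happening: move the first 3 characters to the end (rotate left by 3), then shift every letter 4 places backward in the alphabet (wrapping around).
For "cluster" the result is "opanyhq".

opanyhq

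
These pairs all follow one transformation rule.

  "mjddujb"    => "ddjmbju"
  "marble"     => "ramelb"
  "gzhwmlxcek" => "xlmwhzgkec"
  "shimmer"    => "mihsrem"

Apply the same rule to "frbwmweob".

wmwbrfboe

The rule is to reverse the string, then move the first 3 characters to the end (rotate left by 3).
Working it through for "frbwmweob": intermediate "boewmwbrf", final "wmwbrfboe".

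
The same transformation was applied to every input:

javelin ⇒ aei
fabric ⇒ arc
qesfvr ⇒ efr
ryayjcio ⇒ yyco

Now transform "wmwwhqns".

mwqs

The rule is to keep every other character starting from the second (positions 2nd, 4th, 6th, ...).
On "wmwwhqns" that produces "mwqs".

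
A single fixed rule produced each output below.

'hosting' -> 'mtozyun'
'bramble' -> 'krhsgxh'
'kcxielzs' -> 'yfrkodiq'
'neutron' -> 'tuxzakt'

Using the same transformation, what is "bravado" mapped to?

Looking at the pairs, the operation is to reverse the string, then shift every letter 6 places forward in the alphabet (wrapping around).
Starting from "bravado": after the first operation, "odavarb"; after the second, "ujgbgxh".
(Check on "neutron": → "nortuen" → "tuxzakt" ✓)

ujgbgxh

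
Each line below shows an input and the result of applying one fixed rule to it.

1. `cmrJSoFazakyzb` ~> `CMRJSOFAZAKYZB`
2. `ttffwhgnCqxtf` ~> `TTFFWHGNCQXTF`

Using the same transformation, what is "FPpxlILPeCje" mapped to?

FPPXLILPECJE

In each case the input is transformed by: convert every letter to uppercase.
So "FPpxlILPeCje" becomes "FPPXLILPECJE".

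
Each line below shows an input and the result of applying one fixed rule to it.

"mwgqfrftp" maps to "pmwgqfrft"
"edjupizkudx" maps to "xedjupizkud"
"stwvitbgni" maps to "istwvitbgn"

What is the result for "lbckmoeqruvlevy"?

Rule — move the last character to the front.
"lbckmoeqruvlevy" → "ylbckmoeqruvlev".

ylbckmoeqruvlev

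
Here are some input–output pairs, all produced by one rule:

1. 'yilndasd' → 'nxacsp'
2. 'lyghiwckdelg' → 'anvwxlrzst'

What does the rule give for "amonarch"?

pbdcpg

The transformation: delete the last 2 characters, then shift every letter 11 places backward in the alphabet (wrapping around).
Applying that to "amonarch" gives "pbdcpg".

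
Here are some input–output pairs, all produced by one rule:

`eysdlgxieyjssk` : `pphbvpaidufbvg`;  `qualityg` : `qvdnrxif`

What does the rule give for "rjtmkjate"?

Looking at the pairs, the operation is to shift every letter 3 places backward in the alphabet (wrapping around), then move the last 3 characters to the front (rotate right by 3).
On "rjtmkjate": the first step gives "ogqjhgxqb", and the second then gives "xqbogqjhg".

xqbogqjhg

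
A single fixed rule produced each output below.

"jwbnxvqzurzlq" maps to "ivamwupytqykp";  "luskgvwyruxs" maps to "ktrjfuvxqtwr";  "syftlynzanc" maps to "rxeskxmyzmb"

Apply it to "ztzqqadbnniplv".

ysyppzcammhoku

Each output is the input with this applied: shift every letter 1 place backward in the alphabet (wrapping around).
On "ztzqqadbnniplv" that produces "ysyppzcammhoku".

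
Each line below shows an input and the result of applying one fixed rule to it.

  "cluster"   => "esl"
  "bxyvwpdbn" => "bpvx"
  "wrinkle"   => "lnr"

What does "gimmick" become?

cmi

The rule is to reverse the string, then keep every other character starting from the second (positions 2nd, 4th, 6th, ...).
For "gimmick", step one produces "kcimmig"; step two turns that into "cmi".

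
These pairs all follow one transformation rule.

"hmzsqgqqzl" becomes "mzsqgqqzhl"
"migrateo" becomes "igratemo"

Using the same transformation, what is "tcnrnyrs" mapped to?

cnrnyrts

In each case the input is transformed by: swap the first and last characters, then move the first character to the end.
Starting from "tcnrnyrs": after the first operation, "scnrnyrt"; after the second, "cnrnyrts".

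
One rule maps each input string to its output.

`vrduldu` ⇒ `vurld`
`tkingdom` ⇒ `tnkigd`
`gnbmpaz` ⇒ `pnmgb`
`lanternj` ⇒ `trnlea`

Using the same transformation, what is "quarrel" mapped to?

In each case the input is transformed by: delete the last 2 characters, then sort the characters into reverse alphabetical order.
Applying both steps to "quarrel": "quarr", then "urrqa".

urrqa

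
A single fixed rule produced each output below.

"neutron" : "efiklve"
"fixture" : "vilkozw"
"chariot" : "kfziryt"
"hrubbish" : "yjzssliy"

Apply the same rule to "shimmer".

ivddzyj

Looking at the pairs, the operation is to shift every letter 9 places backward in the alphabet (wrapping around), then reverse the string.
Applying both steps to "shimmer": "jyzddvi", then "ivddzyj".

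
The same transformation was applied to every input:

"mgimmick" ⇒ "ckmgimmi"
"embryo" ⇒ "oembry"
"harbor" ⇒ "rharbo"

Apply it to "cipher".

In each case the input is transformed by: swap the front and back halves of the string, then move the first 2 characters to the end (rotate left by 2).
Starting from "cipher": after the first operation, "hercip"; after the second, "rciphe".

rciphe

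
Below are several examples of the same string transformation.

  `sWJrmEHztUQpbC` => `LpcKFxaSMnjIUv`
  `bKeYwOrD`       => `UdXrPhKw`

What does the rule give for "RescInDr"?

The pattern: shift every letter 7 places backward in the alphabet (wrapping around), then flip the case of every letter.
Starting from "RescInDr": after the first operation, "KxlvBgWk"; after the second, "kXLVbGwK".

kXLVbGwK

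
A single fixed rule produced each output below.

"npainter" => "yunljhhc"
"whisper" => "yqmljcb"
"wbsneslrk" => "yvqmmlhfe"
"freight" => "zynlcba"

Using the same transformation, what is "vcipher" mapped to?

The rule is to shift every letter 6 places backward in the alphabet (wrapping around), then sort the characters into reverse alphabetical order.
"vcipher" → "pwcjbyl" → "ywpljcb".

ywpljcb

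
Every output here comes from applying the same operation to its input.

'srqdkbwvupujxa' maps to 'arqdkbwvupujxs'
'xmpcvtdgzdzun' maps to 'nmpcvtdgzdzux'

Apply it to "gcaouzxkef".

fcaouzxkeg

Rule — swap the first and last characters.
"gcaouzxkef" → "fcaouzxkeg".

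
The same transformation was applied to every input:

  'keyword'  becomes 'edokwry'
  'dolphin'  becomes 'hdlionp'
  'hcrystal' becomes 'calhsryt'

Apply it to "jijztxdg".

Each output is the input with this applied: sort the characters into alphabetical order, then swap each adjacent pair of characters (1↔2, 3↔4, ...).
Starting from "jijztxdg": after the first operation, "dgijjtxz"; after the second, "gdjitjzx".

gdjitjzx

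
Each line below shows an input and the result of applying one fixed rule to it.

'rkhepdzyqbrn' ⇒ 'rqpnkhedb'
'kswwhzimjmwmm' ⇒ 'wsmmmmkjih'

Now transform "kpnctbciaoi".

nkiiccba

Rule — sort the characters into reverse alphabetical order, then delete the first 3 characters.
For "kpnctbciaoi", step one produces "tponkiiccba"; step two turns that into "nkiiccba".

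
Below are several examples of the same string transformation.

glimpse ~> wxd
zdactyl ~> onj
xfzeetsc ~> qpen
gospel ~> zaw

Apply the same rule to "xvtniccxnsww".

gynidh

The transformation: shift every letter 11 places forward in the alphabet (wrapping around), then keep every other character starting from the second (positions 2nd, 4th, 6th, ...).
On "xvtniccxnsww" that produces "gynidh".
(Check on "glimpse": → "rwtxadp" → "wxd" ✓)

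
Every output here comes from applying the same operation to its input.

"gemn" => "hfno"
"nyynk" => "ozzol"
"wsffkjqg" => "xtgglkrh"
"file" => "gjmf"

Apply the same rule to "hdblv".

What's happening: shift every letter 1 place forward in the alphabet (wrapping around).
So "hdblv" becomes "iecmw".

iecmw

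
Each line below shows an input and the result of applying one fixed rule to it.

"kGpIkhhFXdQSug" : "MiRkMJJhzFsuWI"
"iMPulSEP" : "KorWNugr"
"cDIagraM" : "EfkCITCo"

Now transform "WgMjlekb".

Looking at the pairs, the operation is to shift every letter 2 places forward in the alphabet (wrapping around), then flip the case of every letter.
On "WgMjlekb": the first step gives "YiOlngmd", and the second then gives "yIoLNGMD".
(Check on "kGpIkhhFXdQSug": → "mIrKmjjHZfSUwi" → "MiRkMJJhzFsuWI" ✓)

yIoLNGMD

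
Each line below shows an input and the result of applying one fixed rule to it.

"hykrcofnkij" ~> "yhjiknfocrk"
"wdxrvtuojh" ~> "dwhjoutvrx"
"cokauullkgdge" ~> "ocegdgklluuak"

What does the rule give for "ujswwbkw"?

juwkbwws

In each case the input is transformed by: reverse the string, then move the last 2 characters to the front (rotate right by 2).
On "ujswwbkw": the first step gives "wkbwwsju", and the second then gives "juwkbwws".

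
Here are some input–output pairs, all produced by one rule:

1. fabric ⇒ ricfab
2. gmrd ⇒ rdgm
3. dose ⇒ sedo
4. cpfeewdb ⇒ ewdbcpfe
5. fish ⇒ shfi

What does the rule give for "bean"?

anbe

Looking at the pairs, the operation is to swap the front and back halves of the string.
On "bean" that produces "anbe".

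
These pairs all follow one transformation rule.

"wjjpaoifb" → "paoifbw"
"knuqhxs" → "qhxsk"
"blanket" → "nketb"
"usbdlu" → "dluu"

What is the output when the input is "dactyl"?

Each output is the input with this applied: move the first 3 characters to the end (rotate left by 3), then delete the last 2 characters.
Applying both steps to "dactyl": "tyldac", then "tyld".

tyld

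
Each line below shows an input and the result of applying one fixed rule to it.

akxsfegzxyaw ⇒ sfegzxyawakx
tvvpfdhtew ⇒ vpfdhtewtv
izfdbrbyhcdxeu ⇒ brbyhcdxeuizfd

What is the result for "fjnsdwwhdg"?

nsdwwhdgfj

Each output is the input with this applied: swap the front and back halves of the string, then move the last 3 characters to the front (rotate right by 3).
Applying both steps to "fjnsdwwhdg": "wwhdgfjnsd", then "nsdwwhdgfj".
(Check on "tvvpfdhtew": → "dhtewtvvpf" → "vpfdhtewtv" ✓)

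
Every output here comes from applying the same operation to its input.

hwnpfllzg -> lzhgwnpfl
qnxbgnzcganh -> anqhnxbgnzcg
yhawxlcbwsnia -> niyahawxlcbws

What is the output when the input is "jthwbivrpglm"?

gljmthwbivrp

Each output is the input with this applied: swap the first and last characters, then move the last 3 characters to the front (rotate right by 3).
Working it through for "jthwbivrpglm": intermediate "mthwbivrpglj", final "gljmthwbivrp".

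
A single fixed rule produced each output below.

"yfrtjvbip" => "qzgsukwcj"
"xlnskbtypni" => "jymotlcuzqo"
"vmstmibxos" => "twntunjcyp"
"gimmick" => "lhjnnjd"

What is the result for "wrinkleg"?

The transformation: move the last character to the front, then shift every letter 1 place forward in the alphabet (wrapping around).
So "wrinkleg" becomes "hxsjolmf".
(Check on "vmstmibxos": → "svmstmibxo" → "twntunjcyp" ✓)

hxsjolmf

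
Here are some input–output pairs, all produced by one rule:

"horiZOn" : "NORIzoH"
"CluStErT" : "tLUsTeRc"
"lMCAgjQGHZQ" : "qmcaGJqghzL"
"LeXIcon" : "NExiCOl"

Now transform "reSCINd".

The rule is to flip the case of every letter, then swap the first and last characters.
"reSCINd" → "DEscinR".
(Check on "horiZOn": → "HORIzoN" → "NORIzoH" ✓)

DEscinR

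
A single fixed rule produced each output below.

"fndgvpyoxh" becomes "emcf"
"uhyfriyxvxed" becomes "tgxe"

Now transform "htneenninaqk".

The rule is to shift every letter 1 place backward in the alphabet (wrapping around), then keep only the first 4 characters.
Working it through for "htneenninaqk": intermediate "gsmddmmhmzpj", final "gsmd".

gsmd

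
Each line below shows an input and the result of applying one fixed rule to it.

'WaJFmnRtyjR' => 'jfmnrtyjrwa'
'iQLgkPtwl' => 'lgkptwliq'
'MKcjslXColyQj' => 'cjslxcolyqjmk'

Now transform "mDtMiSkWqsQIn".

tmiskwqsqinmd

The transformation: move the first 2 characters to the end (rotate left by 2), then convert every letter to lowercase.
For "mDtMiSkWqsQIn", step one produces "tMiSkWqsQInmD"; step two turns that into "tmiskwqsqinmd".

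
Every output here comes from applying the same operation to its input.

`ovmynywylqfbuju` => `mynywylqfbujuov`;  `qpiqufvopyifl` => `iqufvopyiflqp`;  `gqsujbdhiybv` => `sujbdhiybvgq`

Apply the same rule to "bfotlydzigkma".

The pattern: move the first 2 characters to the end (rotate left by 2).
On "bfotlydzigkma" that produces "otlydzigkmabf".

otlydzigkmabf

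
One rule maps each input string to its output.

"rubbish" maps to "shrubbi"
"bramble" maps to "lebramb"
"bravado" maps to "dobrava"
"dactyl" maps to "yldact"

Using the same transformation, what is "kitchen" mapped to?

Each output is the input with this applied: move the last 2 characters to the front (rotate right by 2).
Applying that to "kitchen" gives "enkitch".

enkitch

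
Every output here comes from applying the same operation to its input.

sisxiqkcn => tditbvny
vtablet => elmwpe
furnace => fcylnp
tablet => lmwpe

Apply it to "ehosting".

Rule — delete the first character, then shift every letter 11 places forward in the alphabet (wrapping around).
On "ehosting": the first step gives "hosting", and the second then gives "szdetyr".
(Check on "tablet": → "ablet" → "lmwpe" ✓)

szdetyr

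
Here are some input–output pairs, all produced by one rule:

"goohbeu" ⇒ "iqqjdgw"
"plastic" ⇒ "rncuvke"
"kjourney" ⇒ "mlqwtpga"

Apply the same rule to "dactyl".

Each output is the input with this applied: shift every letter 2 places forward in the alphabet (wrapping around).
For "dactyl" the result is "fcevan".

fcevan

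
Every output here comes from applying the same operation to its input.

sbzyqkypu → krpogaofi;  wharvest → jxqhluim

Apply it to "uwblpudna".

What's happening: shift every letter 10 places backward in the alphabet (wrapping around), then swap the first and last characters.
Starting from "uwblpudna": after the first operation, "kmrbfktdq"; after the second, "qmrbfktdk".
(Check on "sbzyqkypu": → "irpogaofk" → "krpogaofi" ✓)

qmrbfktdk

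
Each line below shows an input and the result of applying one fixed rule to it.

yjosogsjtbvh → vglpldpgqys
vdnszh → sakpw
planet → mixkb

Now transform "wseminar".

tpbjfkx

In each case the input is transformed by: delete the last character, then shift every letter 3 places backward in the alphabet (wrapping around).
On "wseminar": the first step gives "wsemina", and the second then gives "tpbjfkx".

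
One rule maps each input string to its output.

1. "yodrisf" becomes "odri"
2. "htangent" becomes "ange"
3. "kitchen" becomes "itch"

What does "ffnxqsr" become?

fnxq

The pattern: move the last 2 characters to the front (rotate right by 2), then keep only the last 4 characters.
Starting from "ffnxqsr": after the first operation, "srffnxq"; after the second, "fnxq".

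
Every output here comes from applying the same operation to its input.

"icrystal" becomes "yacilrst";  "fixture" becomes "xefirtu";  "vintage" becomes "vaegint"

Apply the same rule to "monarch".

rachmno

In each case the input is transformed by: sort the characters into alphabetical order, then move the last character to the front.
Starting from "monarch": after the first operation, "achmnor"; after the second, "rachmno".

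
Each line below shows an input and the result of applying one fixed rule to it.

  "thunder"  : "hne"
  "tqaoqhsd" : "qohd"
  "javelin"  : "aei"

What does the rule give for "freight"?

Each output is the input with this applied: keep every other character starting from the second (positions 2nd, 4th, 6th, ...).
Applying that to "freight" gives "rih".

rih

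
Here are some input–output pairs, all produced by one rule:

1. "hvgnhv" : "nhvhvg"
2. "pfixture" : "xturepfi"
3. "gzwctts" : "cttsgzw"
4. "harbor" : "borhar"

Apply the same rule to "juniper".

iperjun

Rule — move the first 3 characters to the end (rotate left by 3).
So "juniper" becomes "iperjun".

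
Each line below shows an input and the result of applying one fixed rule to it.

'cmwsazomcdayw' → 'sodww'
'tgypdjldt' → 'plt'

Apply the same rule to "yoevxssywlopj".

The transformation: move the first 3 characters to the end (rotate left by 3), then keep one character in every 3, starting at position 1 (positions 1st, 4th, 7th, ...).
On "yoevxssywlopj": the first step gives "vxssywlopjyoe", and the second then gives "vslje".
(Check on "cmwsazomcdayw": → "sazomcdaywcmw" → "sodww" ✓)

vslje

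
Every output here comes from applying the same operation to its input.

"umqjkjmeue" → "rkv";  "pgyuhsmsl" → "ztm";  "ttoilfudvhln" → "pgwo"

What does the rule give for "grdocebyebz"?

In each case the input is transformed by: shift every letter 1 place forward in the alphabet (wrapping around), then keep one character in every 3, starting at position 3 (positions 3rd, 6th, 9th, ...).
For "grdocebyebz", step one produces "hsepdfczfca"; step two turns that into "eff".

eff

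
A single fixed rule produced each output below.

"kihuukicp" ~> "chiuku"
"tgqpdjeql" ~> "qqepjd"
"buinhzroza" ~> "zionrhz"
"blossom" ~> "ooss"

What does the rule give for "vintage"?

The pattern: take characters alternately from the front and the back (1st, last, 2nd, 2nd-last, ...), then delete the first 3 characters.
Applying both steps to "vintage": "veignat", then "gnat".

gnat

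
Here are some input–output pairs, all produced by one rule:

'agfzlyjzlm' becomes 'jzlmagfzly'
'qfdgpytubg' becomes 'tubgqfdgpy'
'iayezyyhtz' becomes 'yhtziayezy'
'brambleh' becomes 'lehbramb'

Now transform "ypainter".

terypain

What's happening: swap the front and back halves of the string, then move the first character to the end.
For "ypainter", step one produces "nterypai"; step two turns that into "terypain".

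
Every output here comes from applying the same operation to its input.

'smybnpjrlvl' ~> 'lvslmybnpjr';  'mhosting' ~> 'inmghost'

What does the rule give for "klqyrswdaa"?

dakalqyrsw

Looking at the pairs, the operation is to swap the first and last characters, then move the last 3 characters to the front (rotate right by 3).
On "klqyrswdaa": the first step gives "alqyrswdak", and the second then gives "dakalqyrsw".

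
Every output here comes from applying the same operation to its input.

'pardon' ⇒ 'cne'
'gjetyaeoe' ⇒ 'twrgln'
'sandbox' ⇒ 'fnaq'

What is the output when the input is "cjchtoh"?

The rule is to shift every letter 13 places forward in the alphabet (wrapping around) — i.e. ROT13, then delete the last 3 characters.
For "cjchtoh", step one produces "pwpugbu"; step two turns that into "pwpu".

pwpu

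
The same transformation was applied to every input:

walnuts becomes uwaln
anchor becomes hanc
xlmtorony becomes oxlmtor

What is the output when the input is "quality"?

Looking at the pairs, the operation is to delete the last 2 characters, then move the last character to the front.
Doing the same to "quality": "iqual".
(Check on "xlmtorony": → "xlmtoro" → "oxlmtor" ✓)

iqual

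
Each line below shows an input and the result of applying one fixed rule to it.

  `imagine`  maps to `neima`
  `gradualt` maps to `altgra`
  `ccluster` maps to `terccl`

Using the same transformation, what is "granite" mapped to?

tegra

Each output is the input with this applied: move the first 3 characters to the end (rotate left by 3), then delete the first 2 characters.
"granite" → "nitegra" → "tegra".
(Check on "imagine": → "gineima" → "neima" ✓)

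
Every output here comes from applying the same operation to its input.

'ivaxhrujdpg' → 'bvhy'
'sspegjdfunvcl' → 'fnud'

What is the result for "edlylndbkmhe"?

Each output is the input with this applied: shift every letter 8 places backward in the alphabet (wrapping around), then keep only the last 4 characters.
On "edlylndbkmhe": the first step gives "wvdqdfvtcezw", and the second then gives "cezw".
(Check on "ivaxhrujdpg": → "anspzjmbvhy" → "bvhy" ✓)

cezw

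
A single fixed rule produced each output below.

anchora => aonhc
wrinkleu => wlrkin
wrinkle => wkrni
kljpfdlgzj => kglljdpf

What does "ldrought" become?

lgduro

Rule — delete the last 2 characters, then take characters alternately from the front and the back (1st, last, 2nd, 2nd-last, ...).
"ldrought" → "ldroug" → "lgduro".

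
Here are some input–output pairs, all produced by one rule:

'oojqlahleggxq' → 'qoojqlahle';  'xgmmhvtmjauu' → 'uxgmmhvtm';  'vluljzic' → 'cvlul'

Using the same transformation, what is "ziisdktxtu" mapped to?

In each case the input is transformed by: move the last character to the front, then delete the last 3 characters.
For "ziisdktxtu", step one produces "uziisdktxt"; step two turns that into "uziisdk".

uziisdk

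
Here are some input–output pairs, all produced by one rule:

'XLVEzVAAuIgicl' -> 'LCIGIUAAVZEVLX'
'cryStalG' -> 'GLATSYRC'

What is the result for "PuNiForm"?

Looking at the pairs, the operation is to reverse the string, then convert every letter to uppercase.
For "PuNiForm", step one produces "mroFiNuP"; step two turns that into "MROFINUP".

MROFINUP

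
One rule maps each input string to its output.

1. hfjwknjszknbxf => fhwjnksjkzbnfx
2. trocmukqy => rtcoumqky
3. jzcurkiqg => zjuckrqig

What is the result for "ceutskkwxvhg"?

ectukswkvxgh

What's happening: swap each adjacent pair of characters (1↔2, 3↔4, ...).
"ceutskkwxvhg" → "ectukswkvxgh".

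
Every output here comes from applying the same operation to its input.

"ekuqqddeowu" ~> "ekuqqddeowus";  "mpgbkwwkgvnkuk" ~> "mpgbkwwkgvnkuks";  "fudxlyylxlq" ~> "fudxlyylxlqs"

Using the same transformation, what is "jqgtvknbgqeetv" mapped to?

jqgtvknbgqeetvs

The transformation: append "s".
"jqgtvknbgqeetv" → "jqgtvknbgqeetvs".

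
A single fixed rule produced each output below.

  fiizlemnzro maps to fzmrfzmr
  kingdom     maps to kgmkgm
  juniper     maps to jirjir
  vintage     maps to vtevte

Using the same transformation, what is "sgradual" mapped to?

saasaa

Looking at the pairs, the operation is to keep one character in every 3, starting at position 1 (positions 1st, 4th, 7th, ...), then write the whole string twice.
Starting from "sgradual": after the first operation, "saa"; after the second, "saasaa".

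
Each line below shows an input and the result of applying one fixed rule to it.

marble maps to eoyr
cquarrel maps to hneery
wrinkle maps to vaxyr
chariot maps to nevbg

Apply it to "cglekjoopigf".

yrxwbbcvts

What's happening: shift every letter 13 places forward in the alphabet (wrapping around) — i.e. ROT13, then delete the first 2 characters.
Applying both steps to "cglekjoopigf": "ptyrxwbbcvts", then "yrxwbbcvts".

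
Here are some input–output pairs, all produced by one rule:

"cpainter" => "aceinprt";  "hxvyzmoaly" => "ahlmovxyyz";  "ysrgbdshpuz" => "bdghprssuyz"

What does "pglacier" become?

acegilpr

The pattern: sort the characters into alphabetical order.
Doing the same to "pglacier": "acegilpr".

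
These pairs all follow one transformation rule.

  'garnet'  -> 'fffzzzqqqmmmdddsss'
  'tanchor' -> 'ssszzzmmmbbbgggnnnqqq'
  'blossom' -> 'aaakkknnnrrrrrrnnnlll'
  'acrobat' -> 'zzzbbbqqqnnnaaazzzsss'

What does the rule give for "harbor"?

gggzzzqqqaaannnqqq

In each case the input is transformed by: shift every letter 1 place backward in the alphabet (wrapping around), then repeat every character 3 times.
Applying both steps to "harbor": "gzqanq", then "gggzzzqqqaaannnqqq".
(Check on "acrobat": → "zbqnazs" → "zzzbbbqqqnnnaaazzzsss" ✓)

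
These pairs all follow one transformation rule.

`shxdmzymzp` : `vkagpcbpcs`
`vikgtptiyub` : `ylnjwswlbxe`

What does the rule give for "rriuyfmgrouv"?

uulxbipjurxy

Each output is the input with this applied: shift every letter 3 places forward in the alphabet (wrapping around).
On "rriuyfmgrouv" that produces "uulxbipjurxy".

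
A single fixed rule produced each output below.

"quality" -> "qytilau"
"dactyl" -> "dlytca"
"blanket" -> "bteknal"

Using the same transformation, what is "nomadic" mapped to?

The rule is to reverse the string, then move the last character to the front.
Applying both steps to "nomadic": "cidamon", then "ncidamo".

ncidamo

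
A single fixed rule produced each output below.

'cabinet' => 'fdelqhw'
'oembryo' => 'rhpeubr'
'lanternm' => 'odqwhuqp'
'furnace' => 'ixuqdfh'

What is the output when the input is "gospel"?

The transformation: shift every letter 3 places forward in the alphabet (wrapping around).
For "gospel" the result is "jrvsho".

jrvsho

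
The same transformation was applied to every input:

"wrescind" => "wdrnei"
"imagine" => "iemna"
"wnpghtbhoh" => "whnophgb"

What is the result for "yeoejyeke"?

What's happening: take characters alternately from the front and the back (1st, last, 2nd, 2nd-last, ...), then delete the last 2 characters.
On "yeoejyeke" that produces "yeekoee".

yeekoee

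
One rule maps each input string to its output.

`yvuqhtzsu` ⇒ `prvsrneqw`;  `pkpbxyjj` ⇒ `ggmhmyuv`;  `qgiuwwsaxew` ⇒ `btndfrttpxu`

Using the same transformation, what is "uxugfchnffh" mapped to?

The pattern: move the last 2 characters to the front (rotate right by 2), then shift every letter 3 places backward in the alphabet (wrapping around).
"uxugfchnffh" → "fhuxugfchnf" → "cerurdczekc".

cerurdczekc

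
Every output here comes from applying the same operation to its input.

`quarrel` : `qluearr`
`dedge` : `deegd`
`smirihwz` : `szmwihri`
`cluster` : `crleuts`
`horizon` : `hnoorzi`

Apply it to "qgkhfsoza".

qagzkohsf

What's happening: take characters alternately from the front and the back (1st, last, 2nd, 2nd-last, ...).
Doing the same to "qgkhfsoza": "qagzkohsf".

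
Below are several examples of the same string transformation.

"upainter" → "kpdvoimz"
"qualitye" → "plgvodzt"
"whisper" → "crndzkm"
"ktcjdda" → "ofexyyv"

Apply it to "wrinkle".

mridgfz

Rule — shift every letter 5 places backward in the alphabet (wrapping around), then swap each adjacent pair of characters (1↔2, 3↔4, ...).
Working it through for "wrinkle": intermediate "rmdifgz", final "mridgfz".
(Check on "qualitye": → "lpvgdotz" → "plgvodzt" ✓)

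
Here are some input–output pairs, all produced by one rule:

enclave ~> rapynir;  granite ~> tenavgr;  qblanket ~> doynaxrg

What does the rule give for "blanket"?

oynaxrg

Rule — shift every letter 13 places forward in the alphabet (wrapping around) — i.e. ROT13.
Applying that to "blanket" gives "oynaxrg".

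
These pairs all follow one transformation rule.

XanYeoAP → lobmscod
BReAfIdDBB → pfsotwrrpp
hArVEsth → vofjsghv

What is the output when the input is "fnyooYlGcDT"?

Each output is the input with this applied: shift every letter 12 places backward in the alphabet (wrapping around), then convert every letter to lowercase.
"fnyooYlGcDT" → "tbmccMzUqRH" → "tbmccmzuqrh".

tbmccmzuqrh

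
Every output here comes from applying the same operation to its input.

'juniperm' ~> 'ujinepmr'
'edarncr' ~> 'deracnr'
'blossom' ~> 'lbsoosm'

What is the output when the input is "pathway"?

aphtawy

Each output is the input with this applied: swap each adjacent pair of characters (1↔2, 3↔4, ...).
Applying that to "pathway" gives "aphtawy".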